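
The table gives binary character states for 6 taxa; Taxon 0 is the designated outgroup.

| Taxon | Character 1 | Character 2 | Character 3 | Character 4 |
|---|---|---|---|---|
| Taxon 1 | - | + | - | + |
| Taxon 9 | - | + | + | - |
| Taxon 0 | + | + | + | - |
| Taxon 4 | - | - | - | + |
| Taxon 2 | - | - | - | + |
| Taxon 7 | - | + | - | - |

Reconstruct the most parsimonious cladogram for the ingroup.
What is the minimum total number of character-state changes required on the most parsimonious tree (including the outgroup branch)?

Character polarity is set by the outgroup: the derived state is whichever differs from the outgroup's state, so for Character 1, Character 2, Character 3 the derived state is '-', and for the remaining characters it is '+'.
Character 1 (derived state '-') is shared by all ingroup taxa — unites the whole ingroup.
Only Taxon 2 and Taxon 4 show the derived state '-' for Character 2, supporting them as a clade.
Only Taxon 1, Taxon 2, Taxon 4, and Taxon 7 show the derived state '-' for Character 3, supporting them as a clade.
Only Taxon 1, Taxon 2, and Taxon 4 show the derived state '+' for Character 4, supporting them as a clade.
Most parsimonious ingroup topology: ((((Taxon 2,Taxon 4),Taxon 1),Taxon 7),Taxon 9).
Changes per character on this tree: Character 1: 1; Character 2: 1; Character 3: 1; Character 4: 1.
Total = 4.

4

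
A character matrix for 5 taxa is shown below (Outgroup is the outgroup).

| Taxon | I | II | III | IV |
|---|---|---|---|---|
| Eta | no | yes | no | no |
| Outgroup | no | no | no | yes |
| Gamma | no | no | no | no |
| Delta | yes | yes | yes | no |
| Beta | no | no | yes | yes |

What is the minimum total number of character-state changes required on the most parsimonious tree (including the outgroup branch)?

Character polarity is set by the outgroup: the derived state is whichever differs from the outgroup's state, so for IV the derived state is 'no', and for the remaining characters it is 'yes'.
I (derived state 'yes') is unique to Delta (autapomorphy; uninformative for grouping).
Only Delta and Eta show the derived state 'yes' for II, supporting them as a clade.
III groups Beta and Delta, which is incompatible with the clades supported by the remaining characters; treating it as convergent (homoplasy) costs fewer steps than any alternative tree.
IV: derived state 'no' in Delta, Eta, and Gamma only — synapomorphy for {Delta, Eta, Gamma}.
Most parsimonious ingroup topology: (((Eta,Delta),Gamma),Beta).
Changes per character on this tree: I: 1; II: 1; III: 2; IV: 1.
Total = 5.

5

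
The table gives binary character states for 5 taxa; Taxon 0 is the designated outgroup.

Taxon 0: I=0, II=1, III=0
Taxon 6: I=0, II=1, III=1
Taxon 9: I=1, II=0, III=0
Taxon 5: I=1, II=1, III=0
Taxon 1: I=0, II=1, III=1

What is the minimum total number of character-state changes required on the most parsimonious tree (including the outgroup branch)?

3

Character polarity is set by the outgroup: the derived state is whichever differs from the outgroup's state, so for II the derived state is '0', and for the remaining characters it is '1'.
I (derived state '1') is shared by Taxon 5 and Taxon 9 — a synapomorphy uniting that clade.
II: derived state '0' in Taxon 9 only — an autapomorphy, so it tells us nothing about relationships among taxa.
III: derived state '1' in Taxon 1 and Taxon 6 only — synapomorphy for {Taxon 1, Taxon 6}.
Most parsimonious ingroup topology: ((Taxon 6,Taxon 1),(Taxon 9,Taxon 5)).
Changes per character on this tree: I: 1; II: 1; III: 1.
Total = 3.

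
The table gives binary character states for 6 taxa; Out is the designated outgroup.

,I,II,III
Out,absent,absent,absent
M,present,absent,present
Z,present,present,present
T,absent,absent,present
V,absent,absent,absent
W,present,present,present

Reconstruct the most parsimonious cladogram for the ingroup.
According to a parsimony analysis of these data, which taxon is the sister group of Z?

The outgroup has state 'absent' for every character, so 'present' is the derived state throughout.
Only M, W, and Z show the derived state 'present' for I, supporting them as a clade.
II: derived state 'present' in W and Z only — synapomorphy for {W, Z}.
III (derived state 'present') is shared by M, T, W, and Z — a synapomorphy uniting that clade.
Most parsimonious ingroup topology: (((M,(Z,W)),T),V).
Z and W form a cherry on this tree, so they are sister taxa.

W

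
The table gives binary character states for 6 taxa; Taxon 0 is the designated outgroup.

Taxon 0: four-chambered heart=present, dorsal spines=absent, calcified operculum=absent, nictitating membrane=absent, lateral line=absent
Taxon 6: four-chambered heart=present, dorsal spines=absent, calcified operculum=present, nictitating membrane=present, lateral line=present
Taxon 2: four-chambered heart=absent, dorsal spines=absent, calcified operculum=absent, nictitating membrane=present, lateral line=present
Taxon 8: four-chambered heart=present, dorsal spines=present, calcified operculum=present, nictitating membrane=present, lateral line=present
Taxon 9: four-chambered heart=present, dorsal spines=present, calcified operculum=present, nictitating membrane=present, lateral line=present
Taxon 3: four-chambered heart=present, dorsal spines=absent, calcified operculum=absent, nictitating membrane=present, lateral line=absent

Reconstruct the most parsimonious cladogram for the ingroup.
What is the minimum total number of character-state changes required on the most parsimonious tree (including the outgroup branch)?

Character polarity is set by the outgroup: the derived state is whichever differs from the outgroup's state, so for four-chambered heart the derived state is 'absent', and for the remaining characters it is 'present'.
four-chambered heart (derived state 'absent') is unique to Taxon 2 (autapomorphy; uninformative for grouping).
dorsal spines (derived state 'present') is shared by Taxon 8 and Taxon 9 — a synapomorphy uniting that clade.
calcified operculum (derived state 'present') is shared by Taxon 6, Taxon 8, and Taxon 9 — a synapomorphy uniting that clade.
All ingroup taxa share the derived state 'present' for nictitating membrane; it defines the ingroup but does not resolve relationships within it.
Only Taxon 2, Taxon 6, Taxon 8, and Taxon 9 show the derived state 'present' for lateral line, supporting them as a clade.
Most parsimonious ingroup topology: (((Taxon 6,(Taxon 8,Taxon 9)),Taxon 2),Taxon 3).
Changes per character on this tree: four-chambered heart: 1; dorsal spines: 1; calcified operculum: 1; nictitating membrane: 1; lateral line: 1.
Total = 5.

5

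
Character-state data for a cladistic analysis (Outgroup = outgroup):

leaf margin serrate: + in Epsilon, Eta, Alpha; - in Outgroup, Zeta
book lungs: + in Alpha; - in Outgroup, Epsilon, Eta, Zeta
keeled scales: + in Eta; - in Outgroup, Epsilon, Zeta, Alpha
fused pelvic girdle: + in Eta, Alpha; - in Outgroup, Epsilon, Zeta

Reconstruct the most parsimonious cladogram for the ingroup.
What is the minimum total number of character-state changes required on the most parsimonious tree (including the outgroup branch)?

4

The outgroup has state '-' for every character, so '+' is the derived state throughout.
leaf margin serrate (derived state '+') is shared by Alpha, Epsilon, and Eta — a synapomorphy uniting that clade.
book lungs (derived state '+') is unique to Alpha (autapomorphy; uninformative for grouping).
keeled scales (derived state '+') is unique to Eta (autapomorphy; uninformative for grouping).
fused pelvic girdle: derived state '+' in Alpha and Eta only — synapomorphy for {Alpha, Eta}.
Most parsimonious ingroup topology: ((Epsilon,(Eta,Alpha)),Zeta).
Changes per character on this tree: leaf margin serrate: 1; book lungs: 1; keeled scales: 1; fused pelvic girdle: 1.
Total = 4.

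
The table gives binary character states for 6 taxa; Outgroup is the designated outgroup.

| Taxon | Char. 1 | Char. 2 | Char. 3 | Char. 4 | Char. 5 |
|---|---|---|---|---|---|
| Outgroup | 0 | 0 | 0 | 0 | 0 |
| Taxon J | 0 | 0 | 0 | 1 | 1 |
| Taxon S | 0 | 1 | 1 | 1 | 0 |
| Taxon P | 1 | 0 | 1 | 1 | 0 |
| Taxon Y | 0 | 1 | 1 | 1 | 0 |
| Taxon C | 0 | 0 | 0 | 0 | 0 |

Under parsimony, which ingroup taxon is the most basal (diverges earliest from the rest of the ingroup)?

Taxon C

The outgroup has state '0' for every character, so '1' is the derived state throughout.
Char. 1: derived state '1' in Taxon P only — an autapomorphy, so it tells us nothing about relationships among taxa.
Char. 2 (derived state '1') is shared by Taxon S and Taxon Y — a synapomorphy uniting that clade.
Char. 3 (derived state '1') is shared by Taxon P, Taxon S, and Taxon Y — a synapomorphy uniting that clade.
Char. 4: derived state '1' in Taxon J, Taxon P, Taxon S, and Taxon Y only — synapomorphy for {Taxon J, Taxon P, Taxon S, Taxon Y}.
Char. 5: derived state '1' in Taxon J only — an autapomorphy, so it tells us nothing about relationships among taxa.
Most parsimonious ingroup topology: ((Taxon J,((Taxon S,Taxon Y),Taxon P)),Taxon C).
Taxon C is sister to the clade containing all other ingroup taxa, so it is the earliest-diverging (most basal) ingroup lineage.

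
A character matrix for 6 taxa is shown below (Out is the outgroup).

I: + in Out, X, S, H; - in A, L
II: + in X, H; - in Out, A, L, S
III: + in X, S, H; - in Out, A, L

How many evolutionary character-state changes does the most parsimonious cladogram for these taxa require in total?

3

Character polarity is set by the outgroup: the derived state is whichever differs from the outgroup's state, so for I the derived state is '-', and for the remaining characters it is '+'.
Only A and L show the derived state '-' for I, supporting them as a clade.
Only H and X show the derived state '+' for II, supporting them as a clade.
III (derived state '+') is shared by H, S, and X — a synapomorphy uniting that clade.
Most parsimonious ingroup topology: ((A,L),((X,H),S)).
Changes per character on this tree: I: 1; II: 1; III: 1.
Total = 3.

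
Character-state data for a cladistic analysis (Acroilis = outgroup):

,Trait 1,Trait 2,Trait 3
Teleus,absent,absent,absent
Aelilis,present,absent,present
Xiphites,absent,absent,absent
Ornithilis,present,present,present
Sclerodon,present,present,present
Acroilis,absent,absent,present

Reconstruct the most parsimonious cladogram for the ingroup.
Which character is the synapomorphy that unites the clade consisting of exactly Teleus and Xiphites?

Trait 3

Character polarity is set by the outgroup: the derived state is whichever differs from the outgroup's state, so for Trait 3 the derived state is 'absent', and for the remaining characters it is 'present'.
Only Aelilis, Ornithilis, and Sclerodon show the derived state 'present' for Trait 1, supporting them as a clade.
Trait 2 (derived state 'present') is shared by Ornithilis and Sclerodon — a synapomorphy uniting that clade.
Only Teleus and Xiphites show the derived state 'absent' for Trait 3, supporting them as a clade.
Most parsimonious ingroup topology: (((Ornithilis,Sclerodon),Aelilis),(Teleus,Xiphites)).
The clade {Teleus, Xiphites} is supported by Trait 3: its derived state 'absent' occurs in exactly those taxa and in no other taxon (including the outgroup).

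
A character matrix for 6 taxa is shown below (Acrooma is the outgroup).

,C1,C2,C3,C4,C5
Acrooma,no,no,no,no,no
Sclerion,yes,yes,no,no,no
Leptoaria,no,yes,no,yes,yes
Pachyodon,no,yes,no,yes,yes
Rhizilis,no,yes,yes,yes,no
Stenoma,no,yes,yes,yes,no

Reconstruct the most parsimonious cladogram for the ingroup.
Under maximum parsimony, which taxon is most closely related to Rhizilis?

Stenoma

The outgroup has state 'no' for every character, so 'yes' is the derived state throughout.
C1: derived state 'yes' in Sclerion only — an autapomorphy, so it tells us nothing about relationships among taxa.
All ingroup taxa share the derived state 'yes' for C2; it defines the ingroup but does not resolve relationships within it.
Only Rhizilis and Stenoma show the derived state 'yes' for C3, supporting them as a clade.
Only Leptoaria, Pachyodon, Rhizilis, and Stenoma show the derived state 'yes' for C4, supporting them as a clade.
Only Leptoaria and Pachyodon show the derived state 'yes' for C5, supporting them as a clade.
Most parsimonious ingroup topology: (Sclerion,((Leptoaria,Pachyodon),(Rhizilis,Stenoma))).
Rhizilis and Stenoma form a cherry on this tree, so they are sister taxa.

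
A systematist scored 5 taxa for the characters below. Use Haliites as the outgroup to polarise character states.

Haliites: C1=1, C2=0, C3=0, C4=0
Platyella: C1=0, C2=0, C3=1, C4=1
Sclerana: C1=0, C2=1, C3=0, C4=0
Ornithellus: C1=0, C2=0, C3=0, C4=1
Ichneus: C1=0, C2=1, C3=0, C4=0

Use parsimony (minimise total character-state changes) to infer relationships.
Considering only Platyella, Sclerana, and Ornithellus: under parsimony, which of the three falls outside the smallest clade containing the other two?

Sclerana

Character polarity is set by the outgroup: the derived state is whichever differs from the outgroup's state, so for C1 the derived state is '0', and for the remaining characters it is '1'.
All ingroup taxa share the derived state '0' for C1; it defines the ingroup but does not resolve relationships within it.
C2: derived state '1' in Ichneus and Sclerana only — synapomorphy for {Ichneus, Sclerana}.
C3: derived state '1' in Platyella only — an autapomorphy, so it tells us nothing about relationships among taxa.
C4: derived state '1' in Ornithellus and Platyella only — synapomorphy for {Ornithellus, Platyella}.
Most parsimonious ingroup topology: ((Platyella,Ornithellus),(Sclerana,Ichneus)).
Platyella and Ornithellus share a more recent common ancestor with each other than either does with Sclerana, so Sclerana is the least closely related of the three.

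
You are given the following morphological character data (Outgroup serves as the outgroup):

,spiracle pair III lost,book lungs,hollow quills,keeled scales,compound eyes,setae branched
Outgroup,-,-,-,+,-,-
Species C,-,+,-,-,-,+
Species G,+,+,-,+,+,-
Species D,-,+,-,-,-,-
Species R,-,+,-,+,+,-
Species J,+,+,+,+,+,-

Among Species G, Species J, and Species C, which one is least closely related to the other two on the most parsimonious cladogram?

Character polarity is set by the outgroup: the derived state is whichever differs from the outgroup's state, so for keeled scales the derived state is '-', and for the remaining characters it is '+'.
spiracle pair III lost (derived state '+') is shared by Species G and Species J — a synapomorphy uniting that clade.
book lungs (derived state '+') is shared by all ingroup taxa — unites the whole ingroup.
hollow quills: derived state '+' in Species J only — an autapomorphy, so it tells us nothing about relationships among taxa.
keeled scales: derived state '-' in Species C and Species D only — synapomorphy for {Species C, Species D}.
compound eyes: derived state '+' in Species G, Species J, and Species R only — synapomorphy for {Species G, Species J, Species R}.
setae branched: derived state '+' in Species C only — an autapomorphy, so it tells us nothing about relationships among taxa.
Most parsimonious ingroup topology: ((Species C,Species D),((Species G,Species J),Species R)).
Species G and Species J share a more recent common ancestor with each other than either does with Species C, so Species C is the least closely related of the three.

Species C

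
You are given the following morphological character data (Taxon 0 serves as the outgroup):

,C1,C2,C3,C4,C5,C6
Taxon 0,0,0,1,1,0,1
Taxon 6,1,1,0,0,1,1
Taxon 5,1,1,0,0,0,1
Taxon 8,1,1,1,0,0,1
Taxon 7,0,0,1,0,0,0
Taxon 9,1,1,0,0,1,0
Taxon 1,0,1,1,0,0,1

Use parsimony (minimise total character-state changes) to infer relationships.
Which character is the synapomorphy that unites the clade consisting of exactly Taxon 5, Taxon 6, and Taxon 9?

Character polarity is set by the outgroup: the derived state is whichever differs from the outgroup's state, so for C3, C4, C6 the derived state is '0', and for the remaining characters it is '1'.
C1 (derived state '1') is shared by Taxon 5, Taxon 6, Taxon 8, and Taxon 9 — a synapomorphy uniting that clade.
C2 (derived state '1') is shared by Taxon 1, Taxon 5, Taxon 6, Taxon 8, and Taxon 9 — a synapomorphy uniting that clade.
Only Taxon 5, Taxon 6, and Taxon 9 show the derived state '0' for C3, supporting them as a clade.
C4 (derived state '0') is shared by all ingroup taxa — unites the whole ingroup.
Only Taxon 6 and Taxon 9 show the derived state '1' for C5, supporting them as a clade.
C6 groups Taxon 7 and Taxon 9, which is incompatible with the clades supported by the remaining characters; treating it as convergent (homoplasy) costs fewer steps than any alternative tree.
Most parsimonious ingroup topology: (((((Taxon 6,Taxon 9),Taxon 5),Taxon 8),Taxon 1),Taxon 7).
The clade {Taxon 5, Taxon 6, Taxon 9} is supported by C3: its derived state '0' occurs in exactly those taxa and in no other taxon (including the outgroup).

C3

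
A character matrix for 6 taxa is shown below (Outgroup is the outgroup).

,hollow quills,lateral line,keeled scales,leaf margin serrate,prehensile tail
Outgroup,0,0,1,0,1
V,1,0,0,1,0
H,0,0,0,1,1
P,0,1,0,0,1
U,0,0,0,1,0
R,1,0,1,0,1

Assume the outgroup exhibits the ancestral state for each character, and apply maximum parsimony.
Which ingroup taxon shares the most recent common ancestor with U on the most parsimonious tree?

V

Character polarity is set by the outgroup: the derived state is whichever differs from the outgroup's state, so for keeled scales, prehensile tail the derived state is '0', and for the remaining characters it is '1'.
hollow quills groups R and V, which is incompatible with the clades supported by the remaining characters; treating it as convergent (homoplasy) costs fewer steps than any alternative tree.
lateral line (derived state '1') is unique to P (autapomorphy; uninformative for grouping).
Only H, P, U, and V show the derived state '0' for keeled scales, supporting them as a clade.
leaf margin serrate (derived state '1') is shared by H, U, and V — a synapomorphy uniting that clade.
prehensile tail (derived state '0') is shared by U and V — a synapomorphy uniting that clade.
Most parsimonious ingroup topology: ((((V,U),H),P),R).
U and V form a cherry on this tree, so they are sister taxa.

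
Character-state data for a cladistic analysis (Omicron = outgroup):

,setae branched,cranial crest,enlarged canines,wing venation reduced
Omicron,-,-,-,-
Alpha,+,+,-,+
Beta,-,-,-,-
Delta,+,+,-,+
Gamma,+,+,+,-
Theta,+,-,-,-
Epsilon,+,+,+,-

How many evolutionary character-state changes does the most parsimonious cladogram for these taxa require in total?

4

The outgroup has state '-' for every character, so '+' is the derived state throughout.
setae branched: derived state '+' in Alpha, Delta, Epsilon, Gamma, and Theta only — synapomorphy for {Alpha, Delta, Epsilon, Gamma, Theta}.
cranial crest (derived state '+') is shared by Alpha, Delta, Epsilon, and Gamma — a synapomorphy uniting that clade.
enlarged canines (derived state '+') is shared by Epsilon and Gamma — a synapomorphy uniting that clade.
Only Alpha and Delta show the derived state '+' for wing venation reduced, supporting them as a clade.
Most parsimonious ingroup topology: ((((Alpha,Delta),(Gamma,Epsilon)),Theta),Beta).
Changes per character on this tree: setae branched: 1; cranial crest: 1; enlarged canines: 1; wing venation reduced: 1.
Total = 4.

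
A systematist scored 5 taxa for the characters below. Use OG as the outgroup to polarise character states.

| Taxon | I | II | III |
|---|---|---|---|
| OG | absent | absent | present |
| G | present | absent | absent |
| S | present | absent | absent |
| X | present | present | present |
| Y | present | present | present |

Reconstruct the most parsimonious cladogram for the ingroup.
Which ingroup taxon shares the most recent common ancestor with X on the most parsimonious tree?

Character polarity is set by the outgroup: the derived state is whichever differs from the outgroup's state, so for III the derived state is 'absent', and for the remaining characters it is 'present'.
All ingroup taxa share the derived state 'present' for I; it defines the ingroup but does not resolve relationships within it.
Only X and Y show the derived state 'present' for II, supporting them as a clade.
Only G and S show the derived state 'absent' for III, supporting them as a clade.
Most parsimonious ingroup topology: ((G,S),(X,Y)).
X and Y form a cherry on this tree, so they are sister taxa.

Y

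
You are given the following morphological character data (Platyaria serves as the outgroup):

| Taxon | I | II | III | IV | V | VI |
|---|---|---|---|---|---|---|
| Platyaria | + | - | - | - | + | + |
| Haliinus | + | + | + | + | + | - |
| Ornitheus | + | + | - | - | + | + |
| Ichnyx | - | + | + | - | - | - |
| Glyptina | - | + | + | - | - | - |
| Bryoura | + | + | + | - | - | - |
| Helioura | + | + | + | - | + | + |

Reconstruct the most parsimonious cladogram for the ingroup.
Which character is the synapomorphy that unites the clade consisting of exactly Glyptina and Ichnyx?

I

Character polarity is set by the outgroup: the derived state is whichever differs from the outgroup's state, so for I, V, VI the derived state is '-', and for the remaining characters it is '+'.
I (derived state '-') is shared by Glyptina and Ichnyx — a synapomorphy uniting that clade.
II (derived state '+') is shared by all ingroup taxa — unites the whole ingroup.
III: derived state '+' in Bryoura, Glyptina, Haliinus, Helioura, and Ichnyx only — synapomorphy for {Bryoura, Glyptina, Haliinus, Helioura, Ichnyx}.
IV: derived state '+' in Haliinus only — an autapomorphy, so it tells us nothing about relationships among taxa.
V (derived state '-') is shared by Bryoura, Glyptina, and Ichnyx — a synapomorphy uniting that clade.
Only Bryoura, Glyptina, Haliinus, and Ichnyx show the derived state '-' for VI, supporting them as a clade.
Most parsimonious ingroup topology: (((Haliinus,((Ichnyx,Glyptina),Bryoura)),Helioura),Ornitheus).
The clade {Glyptina, Ichnyx} is supported by I: its derived state '-' occurs in exactly those taxa and in no other taxon (including the outgroup).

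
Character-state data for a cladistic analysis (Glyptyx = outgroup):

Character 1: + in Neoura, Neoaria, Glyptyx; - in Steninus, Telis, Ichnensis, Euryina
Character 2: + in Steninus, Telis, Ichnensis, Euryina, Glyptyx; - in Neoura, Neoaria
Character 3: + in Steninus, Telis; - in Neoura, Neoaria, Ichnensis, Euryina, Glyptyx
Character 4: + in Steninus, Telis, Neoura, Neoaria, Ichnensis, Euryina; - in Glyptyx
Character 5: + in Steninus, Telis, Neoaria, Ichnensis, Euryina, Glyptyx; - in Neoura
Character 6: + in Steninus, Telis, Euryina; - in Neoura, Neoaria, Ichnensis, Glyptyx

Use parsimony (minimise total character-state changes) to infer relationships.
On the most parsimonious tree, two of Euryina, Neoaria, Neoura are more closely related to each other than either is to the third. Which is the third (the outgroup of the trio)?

Character polarity is set by the outgroup: the derived state is whichever differs from the outgroup's state, so for Character 1, Character 2, Character 5 the derived state is '-', and for the remaining characters it is '+'.
Only Euryina, Ichnensis, Steninus, and Telis show the derived state '-' for Character 1, supporting them as a clade.
Only Neoaria and Neoura show the derived state '-' for Character 2, supporting them as a clade.
Character 3: derived state '+' in Steninus and Telis only — synapomorphy for {Steninus, Telis}.
All ingroup taxa share the derived state '+' for Character 4; it defines the ingroup but does not resolve relationships within it.
Character 5 (derived state '-') is unique to Neoura (autapomorphy; uninformative for grouping).
Character 6 (derived state '+') is shared by Euryina, Steninus, and Telis — a synapomorphy uniting that clade.
Most parsimonious ingroup topology: ((((Telis,Steninus),Euryina),Ichnensis),(Neoura,Neoaria)).
Neoura and Neoaria share a more recent common ancestor with each other than either does with Euryina, so Euryina is the least closely related of the three.

Euryina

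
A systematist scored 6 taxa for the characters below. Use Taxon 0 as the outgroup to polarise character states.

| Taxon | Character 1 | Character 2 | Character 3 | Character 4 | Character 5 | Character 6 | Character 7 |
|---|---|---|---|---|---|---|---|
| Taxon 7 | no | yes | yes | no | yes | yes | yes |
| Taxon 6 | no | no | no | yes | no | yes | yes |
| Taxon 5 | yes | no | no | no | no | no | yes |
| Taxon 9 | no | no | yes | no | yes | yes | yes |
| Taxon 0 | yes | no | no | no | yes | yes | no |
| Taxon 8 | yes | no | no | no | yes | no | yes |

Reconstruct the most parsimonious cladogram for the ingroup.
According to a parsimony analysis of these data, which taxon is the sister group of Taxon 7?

Character polarity is set by the outgroup: the derived state is whichever differs from the outgroup's state, so for Character 1, Character 5, Character 6 the derived state is 'no', and for the remaining characters it is 'yes'.
Character 1: derived state 'no' in Taxon 6, Taxon 7, and Taxon 9 only — synapomorphy for {Taxon 6, Taxon 7, Taxon 9}.
Character 2 (derived state 'yes') is unique to Taxon 7 (autapomorphy; uninformative for grouping).
Character 3: derived state 'yes' in Taxon 7 and Taxon 9 only — synapomorphy for {Taxon 7, Taxon 9}.
Character 4: derived state 'yes' in Taxon 6 only — an autapomorphy, so it tells us nothing about relationships among taxa.
Character 5 groups Taxon 5 and Taxon 6, which is incompatible with the clades supported by the remaining characters; treating it as convergent (homoplasy) costs fewer steps than any alternative tree.
Character 6: derived state 'no' in Taxon 5 and Taxon 8 only — synapomorphy for {Taxon 5, Taxon 8}.
All ingroup taxa share the derived state 'yes' for Character 7; it defines the ingroup but does not resolve relationships within it.
Most parsimonious ingroup topology: ((Taxon 5,Taxon 8),((Taxon 9,Taxon 7),Taxon 6)).
Taxon 7 and Taxon 9 form a cherry on this tree, so they are sister taxa.

Taxon 9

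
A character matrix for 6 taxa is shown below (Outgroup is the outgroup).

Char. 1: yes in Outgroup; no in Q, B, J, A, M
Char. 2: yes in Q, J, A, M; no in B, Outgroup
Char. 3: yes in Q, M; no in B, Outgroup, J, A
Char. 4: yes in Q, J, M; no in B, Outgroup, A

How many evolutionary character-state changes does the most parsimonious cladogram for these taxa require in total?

4

Character polarity is set by the outgroup: the derived state is whichever differs from the outgroup's state, so for Char. 1 the derived state is 'no', and for the remaining characters it is 'yes'.
All ingroup taxa share the derived state 'no' for Char. 1; it defines the ingroup but does not resolve relationships within it.
Char. 2 (derived state 'yes') is shared by A, J, M, and Q — a synapomorphy uniting that clade.
Char. 3 (derived state 'yes') is shared by M and Q — a synapomorphy uniting that clade.
Only J, M, and Q show the derived state 'yes' for Char. 4, supporting them as a clade.
Most parsimonious ingroup topology: (B,(A,((M,Q),J))).
Changes per character on this tree: Char. 1: 1; Char. 2: 1; Char. 3: 1; Char. 4: 1.
Total = 4.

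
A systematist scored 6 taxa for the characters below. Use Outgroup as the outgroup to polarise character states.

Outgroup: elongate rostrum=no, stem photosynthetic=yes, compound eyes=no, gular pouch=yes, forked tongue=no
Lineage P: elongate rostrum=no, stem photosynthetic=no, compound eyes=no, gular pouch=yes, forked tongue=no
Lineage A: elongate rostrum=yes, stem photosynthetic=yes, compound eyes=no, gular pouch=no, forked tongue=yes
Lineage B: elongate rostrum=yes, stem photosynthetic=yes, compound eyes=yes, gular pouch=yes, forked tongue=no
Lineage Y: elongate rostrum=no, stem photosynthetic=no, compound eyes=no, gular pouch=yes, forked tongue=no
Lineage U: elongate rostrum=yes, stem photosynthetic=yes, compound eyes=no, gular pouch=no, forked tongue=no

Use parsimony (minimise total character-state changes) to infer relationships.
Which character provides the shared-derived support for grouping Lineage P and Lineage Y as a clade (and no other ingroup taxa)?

Character polarity is set by the outgroup: the derived state is whichever differs from the outgroup's state, so for stem photosynthetic, gular pouch the derived state is 'no', and for the remaining characters it is 'yes'.
Only Lineage A, Lineage B, and Lineage U show the derived state 'yes' for elongate rostrum, supporting them as a clade.
Only Lineage P and Lineage Y show the derived state 'no' for stem photosynthetic, supporting them as a clade.
compound eyes (derived state 'yes') is unique to Lineage B (autapomorphy; uninformative for grouping).
gular pouch: derived state 'no' in Lineage A and Lineage U only — synapomorphy for {Lineage A, Lineage U}.
forked tongue: derived state 'yes' in Lineage A only — an autapomorphy, so it tells us nothing about relationships among taxa.
Most parsimonious ingroup topology: ((Lineage P,Lineage Y),((Lineage A,Lineage U),Lineage B)).
The clade {Lineage P, Lineage Y} is supported by stem photosynthetic: its derived state 'no' occurs in exactly those taxa and in no other taxon (including the outgroup).

stem photosynthetic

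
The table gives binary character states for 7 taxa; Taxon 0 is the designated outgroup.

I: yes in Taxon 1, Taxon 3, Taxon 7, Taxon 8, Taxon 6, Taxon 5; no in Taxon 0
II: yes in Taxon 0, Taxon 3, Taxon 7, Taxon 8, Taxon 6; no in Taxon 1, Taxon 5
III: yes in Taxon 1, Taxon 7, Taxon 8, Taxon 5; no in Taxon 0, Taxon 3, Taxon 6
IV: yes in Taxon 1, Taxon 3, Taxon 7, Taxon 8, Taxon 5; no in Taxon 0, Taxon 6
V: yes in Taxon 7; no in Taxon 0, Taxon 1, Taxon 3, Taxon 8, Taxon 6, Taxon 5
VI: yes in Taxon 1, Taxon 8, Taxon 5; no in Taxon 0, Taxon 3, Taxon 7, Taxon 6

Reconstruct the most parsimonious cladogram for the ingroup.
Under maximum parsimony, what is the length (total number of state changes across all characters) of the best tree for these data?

6

Character polarity is set by the outgroup: the derived state is whichever differs from the outgroup's state, so for II the derived state is 'no', and for the remaining characters it is 'yes'.
All ingroup taxa share the derived state 'yes' for I; it defines the ingroup but does not resolve relationships within it.
II (derived state 'no') is shared by Taxon 1 and Taxon 5 — a synapomorphy uniting that clade.
III: derived state 'yes' in Taxon 1, Taxon 5, Taxon 7, and Taxon 8 only — synapomorphy for {Taxon 1, Taxon 5, Taxon 7, Taxon 8}.
Only Taxon 1, Taxon 3, Taxon 5, Taxon 7, and Taxon 8 show the derived state 'yes' for IV, supporting them as a clade.
V (derived state 'yes') is unique to Taxon 7 (autapomorphy; uninformative for grouping).
VI: derived state 'yes' in Taxon 1, Taxon 5, and Taxon 8 only — synapomorphy for {Taxon 1, Taxon 5, Taxon 8}.
Most parsimonious ingroup topology: (((((Taxon 1,Taxon 5),Taxon 8),Taxon 7),Taxon 3),Taxon 6).
Changes per character on this tree: I: 1; II: 1; III: 1; IV: 1; V: 1; VI: 1.
Total = 6.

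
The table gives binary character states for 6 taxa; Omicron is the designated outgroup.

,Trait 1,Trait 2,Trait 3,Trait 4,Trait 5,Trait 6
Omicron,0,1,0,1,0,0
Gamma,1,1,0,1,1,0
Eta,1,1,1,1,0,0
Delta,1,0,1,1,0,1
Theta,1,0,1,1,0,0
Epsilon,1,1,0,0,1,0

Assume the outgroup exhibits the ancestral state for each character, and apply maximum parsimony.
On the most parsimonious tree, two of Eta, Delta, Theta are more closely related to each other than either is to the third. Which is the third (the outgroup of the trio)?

Character polarity is set by the outgroup: the derived state is whichever differs from the outgroup's state, so for Trait 2, Trait 4 the derived state is '0', and for the remaining characters it is '1'.
Trait 1 (derived state '1') is shared by all ingroup taxa — unites the whole ingroup.
Trait 2: derived state '0' in Delta and Theta only — synapomorphy for {Delta, Theta}.
Only Delta, Eta, and Theta show the derived state '1' for Trait 3, supporting them as a clade.
Trait 4: derived state '0' in Epsilon only — an autapomorphy, so it tells us nothing about relationships among taxa.
Only Epsilon and Gamma show the derived state '1' for Trait 5, supporting them as a clade.
Trait 6: derived state '1' in Delta only — an autapomorphy, so it tells us nothing about relationships among taxa.
Most parsimonious ingroup topology: ((Gamma,Epsilon),(Eta,(Delta,Theta))).
Theta and Delta share a more recent common ancestor with each other than either does with Eta, so Eta is the least closely related of the three.

Eta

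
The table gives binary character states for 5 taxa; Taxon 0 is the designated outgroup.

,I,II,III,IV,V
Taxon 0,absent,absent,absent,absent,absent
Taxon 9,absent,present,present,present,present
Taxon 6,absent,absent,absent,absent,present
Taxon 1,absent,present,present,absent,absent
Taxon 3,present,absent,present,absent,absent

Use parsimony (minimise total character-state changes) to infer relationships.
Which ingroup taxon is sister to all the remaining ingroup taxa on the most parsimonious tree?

Taxon 6

The outgroup has state 'absent' for every character, so 'present' is the derived state throughout.
I (derived state 'present') is unique to Taxon 3 (autapomorphy; uninformative for grouping).
Only Taxon 1 and Taxon 9 show the derived state 'present' for II, supporting them as a clade.
III: derived state 'present' in Taxon 1, Taxon 3, and Taxon 9 only — synapomorphy for {Taxon 1, Taxon 3, Taxon 9}.
IV: derived state 'present' in Taxon 9 only — an autapomorphy, so it tells us nothing about relationships among taxa.
V groups Taxon 6 and Taxon 9, which is incompatible with the clades supported by the remaining characters; treating it as convergent (homoplasy) costs fewer steps than any alternative tree.
Most parsimonious ingroup topology: (((Taxon 9,Taxon 1),Taxon 3),Taxon 6).
Taxon 6 is sister to the clade containing all other ingroup taxa, so it is the earliest-diverging (most basal) ingroup lineage.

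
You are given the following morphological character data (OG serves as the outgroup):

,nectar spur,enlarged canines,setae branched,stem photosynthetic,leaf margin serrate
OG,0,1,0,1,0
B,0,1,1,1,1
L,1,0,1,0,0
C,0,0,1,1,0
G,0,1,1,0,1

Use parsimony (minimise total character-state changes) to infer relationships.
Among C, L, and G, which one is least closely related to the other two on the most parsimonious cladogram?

G

Character polarity is set by the outgroup: the derived state is whichever differs from the outgroup's state, so for enlarged canines, stem photosynthetic the derived state is '0', and for the remaining characters it is '1'.
nectar spur (derived state '1') is unique to L (autapomorphy; uninformative for grouping).
enlarged canines: derived state '0' in C and L only — synapomorphy for {C, L}.
setae branched (derived state '1') is shared by all ingroup taxa — unites the whole ingroup.
stem photosynthetic groups G and L, which is incompatible with the clades supported by the remaining characters; treating it as convergent (homoplasy) costs fewer steps than any alternative tree.
leaf margin serrate: derived state '1' in B and G only — synapomorphy for {B, G}.
Most parsimonious ingroup topology: ((B,G),(L,C)).
C and L share a more recent common ancestor with each other than either does with G, so G is the least closely related of the three.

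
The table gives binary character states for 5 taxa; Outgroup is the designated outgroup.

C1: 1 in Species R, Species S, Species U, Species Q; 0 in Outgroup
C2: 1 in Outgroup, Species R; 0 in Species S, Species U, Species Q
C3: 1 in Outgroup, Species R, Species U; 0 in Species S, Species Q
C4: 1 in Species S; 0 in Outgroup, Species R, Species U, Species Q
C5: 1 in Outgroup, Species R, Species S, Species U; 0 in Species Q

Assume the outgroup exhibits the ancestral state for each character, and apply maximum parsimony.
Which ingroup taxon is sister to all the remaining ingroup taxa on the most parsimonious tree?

Character polarity is set by the outgroup: the derived state is whichever differs from the outgroup's state, so for C2, C3, C5 the derived state is '0', and for the remaining characters it is '1'.
C1 (derived state '1') is shared by all ingroup taxa — unites the whole ingroup.
C2 (derived state '0') is shared by Species Q, Species S, and Species U — a synapomorphy uniting that clade.
Only Species Q and Species S show the derived state '0' for C3, supporting them as a clade.
C4: derived state '1' in Species S only — an autapomorphy, so it tells us nothing about relationships among taxa.
C5: derived state '0' in Species Q only — an autapomorphy, so it tells us nothing about relationships among taxa.
Most parsimonious ingroup topology: (Species R,((Species S,Species Q),Species U)).
Species R is sister to the clade containing all other ingroup taxa, so it is the earliest-diverging (most basal) ingroup lineage.

Species R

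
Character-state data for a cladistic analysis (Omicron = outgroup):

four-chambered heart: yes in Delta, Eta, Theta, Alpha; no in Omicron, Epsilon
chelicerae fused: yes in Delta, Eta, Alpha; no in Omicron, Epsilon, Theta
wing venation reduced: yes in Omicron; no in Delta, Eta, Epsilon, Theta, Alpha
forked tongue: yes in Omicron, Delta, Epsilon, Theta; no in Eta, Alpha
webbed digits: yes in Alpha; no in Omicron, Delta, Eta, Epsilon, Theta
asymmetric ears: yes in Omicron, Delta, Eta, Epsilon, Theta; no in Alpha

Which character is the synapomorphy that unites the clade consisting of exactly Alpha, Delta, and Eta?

chelicerae fused

Character polarity is set by the outgroup: the derived state is whichever differs from the outgroup's state, so for wing venation reduced, forked tongue, asymmetric ears the derived state is 'no', and for the remaining characters it is 'yes'.
Only Alpha, Delta, Eta, and Theta show the derived state 'yes' for four-chambered heart, supporting them as a clade.
Only Alpha, Delta, and Eta show the derived state 'yes' for chelicerae fused, supporting them as a clade.
wing venation reduced (derived state 'no') is shared by all ingroup taxa — unites the whole ingroup.
Only Alpha and Eta show the derived state 'no' for forked tongue, supporting them as a clade.
webbed digits (derived state 'yes') is unique to Alpha (autapomorphy; uninformative for grouping).
asymmetric ears (derived state 'no') is unique to Alpha (autapomorphy; uninformative for grouping).
Most parsimonious ingroup topology: (((Delta,(Eta,Alpha)),Theta),Epsilon).
The clade {Alpha, Delta, Eta} is supported by chelicerae fused: its derived state 'yes' occurs in exactly those taxa and in no other taxon (including the outgroup).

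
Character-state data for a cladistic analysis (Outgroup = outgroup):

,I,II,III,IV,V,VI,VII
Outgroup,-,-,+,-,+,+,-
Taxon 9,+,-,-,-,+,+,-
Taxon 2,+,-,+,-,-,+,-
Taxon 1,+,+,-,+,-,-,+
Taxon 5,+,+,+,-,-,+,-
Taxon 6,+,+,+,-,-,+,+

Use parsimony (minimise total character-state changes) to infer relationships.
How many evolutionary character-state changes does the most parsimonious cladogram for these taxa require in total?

Character polarity is set by the outgroup: the derived state is whichever differs from the outgroup's state, so for III, V, VI the derived state is '-', and for the remaining characters it is '+'.
All ingroup taxa share the derived state '+' for I; it defines the ingroup but does not resolve relationships within it.
II (derived state '+') is shared by Taxon 1, Taxon 5, and Taxon 6 — a synapomorphy uniting that clade.
III (state '-') occurs in Taxon 1 and Taxon 9 but conflicts with the nesting implied by the other characters — most parsimoniously interpreted as homoplasy.
IV: derived state '+' in Taxon 1 only — an autapomorphy, so it tells us nothing about relationships among taxa.
V: derived state '-' in Taxon 1, Taxon 2, Taxon 5, and Taxon 6 only — synapomorphy for {Taxon 1, Taxon 2, Taxon 5, Taxon 6}.
VI (derived state '-') is unique to Taxon 1 (autapomorphy; uninformative for grouping).
Only Taxon 1 and Taxon 6 show the derived state '+' for VII, supporting them as a clade.
Most parsimonious ingroup topology: (Taxon 9,(Taxon 2,((Taxon 1,Taxon 6),Taxon 5))).
Changes per character on this tree: I: 1; II: 1; III: 2; IV: 1; V: 1; VI: 1; VII: 1.
Total = 8.

8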